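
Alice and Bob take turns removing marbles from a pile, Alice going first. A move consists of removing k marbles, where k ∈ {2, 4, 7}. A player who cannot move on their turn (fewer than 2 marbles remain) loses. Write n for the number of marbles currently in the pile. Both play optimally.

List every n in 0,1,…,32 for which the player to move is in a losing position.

0, 1, 6, 9, 12, 15, 18, 21, 24, 27, 30

Work bottom-up. With no move the player to move loses. Otherwise the position is W if at least one move leads to an L position for the opponent, and L if every move leads to a W.
n=0: no move → L
n=1: no move → L
n=2: →0(L), so W
n=3: →1(L), so W
n=4: →0(L), so W
n=5: →1(L), so W
n=6: →4(W), 2(W) — all W, so L
n=7: →0(L), so W
n=8: →6(L), so W
n=9: →7(W), 5(W), 2(W) — all W, so L
n=10: →6(L), so W
n=11: →9(L), so W
n=12: →10(W), 8(W), 5(W) — all W, so L
n=13: →9(L), so W
n=14: →12(L), so W
n=15: →13(W), 11(W), 8(W) — all W, so L
n=16: →12(L), so W
n=17: →15(L), so W
n=18: →16(W), 14(W), 11(W) — all W, so L
n=19: →15(L), so W
n=20: →18(L), so W
n=21: →19(W), 17(W), 14(W) — all W, so L
n=22: →18(L), so W
n=23: →21(L), so W
n=24: →22(W), 20(W), 17(W) — all W, so L
n=25: →21(L), so W
n=26: →24(L), so W
n=27: →25(W), 23(W), 20(W) — all W, so L
n=28: →24(L), so W
n=29: →27(L), so W
n=30: →28(W), 26(W), 23(W) — all W, so L
n=31: →27(L), so W
n=32: →30(L), so W
Reading off the rows marked L gives the requested list; there are 11 such values of n.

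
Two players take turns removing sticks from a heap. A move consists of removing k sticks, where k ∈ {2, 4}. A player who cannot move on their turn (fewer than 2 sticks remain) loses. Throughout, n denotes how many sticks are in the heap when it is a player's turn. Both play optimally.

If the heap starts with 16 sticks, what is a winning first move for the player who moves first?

Use the standard recursion: the mover loses at a terminal position; elsewhere, the mover wins exactly when some move hands the opponent an L position.
n=0: no move → L
n=1: no move → L
n=2: reaches L-position 0 → W
n=3: reaches L-position 1 → W
n=4: reaches L-position 0 → W
n=5: reaches L-position 1 → W
n=6: only reaches 4(W), 2(W), all W → L
n=7: only reaches 5(W), 3(W), all W → L
n=8: reaches L-position 6 → W
n=9: reaches L-position 7 → W
n=10: reaches L-position 6 → W
n=11: reaches L-position 7 → W
n=12: only reaches 10(W), 8(W), all W → L
n=13: only reaches 11(W), 9(W), all W → L
n=14: reaches L-position 12 → W
n=15: reaches L-position 13 → W
n=16: reaches L-position 12 → W
From 16, the L positions reachable in one move are: 12.

Remove 4, leaving 12.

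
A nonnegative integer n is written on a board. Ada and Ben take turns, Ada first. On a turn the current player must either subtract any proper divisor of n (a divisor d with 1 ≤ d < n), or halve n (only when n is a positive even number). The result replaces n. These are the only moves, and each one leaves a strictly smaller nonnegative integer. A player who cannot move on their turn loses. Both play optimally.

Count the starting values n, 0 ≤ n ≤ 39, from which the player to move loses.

Label each position W (a win for the player to move) or L (a loss). A position with no legal move is L; any other position is W exactly when some move reaches an L, and L when every move reaches a W.
n=0: no move → L
n=1: no move → L
n=2: reaches L-position 1 → W
n=3: only reaches 2(W), which is W → L
n=4: reaches L-position 3 → W
n=5: only reaches 4(W), which is W → L
n=6: reaches L-position 3 → W
n=7: only reaches 6(W), which is W → L
n=8: reaches L-position 7 → W
n=9: only reaches 6(W), 8(W), all W → L
n=10: reaches L-position 5 → W
n=11: only reaches 10(W), which is W → L
n=12: reaches L-position 9 → W
n=13: only reaches 12(W), which is W → L
n=14: reaches L-position 7 → W
n=15: only reaches 10(W), 12(W), 14(W), all W → L
n=16: reaches L-position 15 → W
n=17: only reaches 16(W), which is W → L
n=18: reaches L-position 9 → W
n=19: only reaches 18(W), which is W → L
n=20: reaches L-position 15 → W
n=21: only reaches 14(W), 18(W), 20(W), all W → L
n=22: reaches L-position 11 → W
n=23: only reaches 22(W), which is W → L
n=24: reaches L-position 21 → W
n=25: only reaches 20(W), 24(W), all W → L
n=26: reaches L-position 13 → W
n=27: only reaches 18(W), 24(W), 26(W), all W → L
n=28: reaches L-position 21 → W
n=29: only reaches 28(W), which is W → L
n=30: reaches L-position 15 → W
n=31: only reaches 30(W), which is W → L
n=32: reaches L-position 31 → W
n=33: only reaches 22(W), 30(W), 32(W), all W → L
n=34: reaches L-position 17 → W
n=35: only reaches 28(W), 30(W), 34(W), all W → L
n=36: reaches L-position 27 → W
n=37: only reaches 36(W), which is W → L
n=38: reaches L-position 19 → W
n=39: only reaches 26(W), 36(W), 38(W), all W → L
L entries with 0 ≤ n ≤ 39: n = 0, 1, 3, 5, 7, 9, 11, 13, 15, 17, 19, 21, 23, 25, 27, 29, 31, 33, 35, 37, 39; that makes 21.

21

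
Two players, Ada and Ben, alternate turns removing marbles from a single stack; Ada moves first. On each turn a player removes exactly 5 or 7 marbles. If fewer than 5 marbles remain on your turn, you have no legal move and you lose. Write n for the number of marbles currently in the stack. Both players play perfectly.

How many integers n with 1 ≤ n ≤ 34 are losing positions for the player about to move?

Label each position W (a win for the player to move) or L (a loss). A position with no legal move is L; any other position is W exactly when some move reaches an L, and L when every move reaches a W.
n=0: no move → L
n=1: no move → L
n=2: no move → L
n=3: no move → L
n=4: no move → L
n=5: W (go to 0, an L position)
n=6: W (go to 1, an L position)
n=7: W (go to 2, an L position)
n=8: W (go to 3, an L position)
n=9: W (go to 4, an L position)
n=10: W (go to 3, an L position)
n=11: W (go to 4, an L position)
n=12: L (options 7(W), 5(W) are all W)
n=13: L (options 8(W), 6(W) are all W)
n=14: L (options 9(W), 7(W) are all W)
n=15: L (options 10(W), 8(W) are all W)
n=16: L (options 11(W), 9(W) are all W)
n=17: W (go to 12, an L position)
n=18: W (go to 13, an L position)
n=19: W (go to 14, an L position)
n=20: W (go to 15, an L position)
n=21: W (go to 16, an L position)
n=22: W (go to 15, an L position)
n=23: W (go to 16, an L position)
n=24: L (options 19(W), 17(W) are all W)
n=25: L (options 20(W), 18(W) are all W)
n=26: L (options 21(W), 19(W) are all W)
n=27: L (options 22(W), 20(W) are all W)
n=28: L (options 23(W), 21(W) are all W)
n=29: W (go to 24, an L position)
n=30: W (go to 25, an L position)
n=31: W (go to 26, an L position)
n=32: W (go to 27, an L position)
n=33: W (go to 28, an L position)
n=34: W (go to 27, an L position)
L entries with 1 ≤ n ≤ 34 (n=0 is outside the asked range and is not counted): n = 1, 2, 3, 4, 12, 13, 14, 15, 16, 24, 25, 26, 27, 28; that makes 14.

14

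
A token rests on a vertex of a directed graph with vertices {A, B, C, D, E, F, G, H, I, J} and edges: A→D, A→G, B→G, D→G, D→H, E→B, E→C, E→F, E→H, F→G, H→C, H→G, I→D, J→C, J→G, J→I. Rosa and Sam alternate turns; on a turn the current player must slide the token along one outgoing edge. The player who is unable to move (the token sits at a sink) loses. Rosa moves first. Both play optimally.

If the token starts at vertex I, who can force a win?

Sam wins.

Compute win/loss labels from the base case upward. A position with no move is L. Any other position is W if it can reach an L in one move, else L.
Every edge goes from a vertex to one that appears earlier in the order G, C, H, D, I, J, F, B, A, E, so processing vertices in that order labels each vertex after all of its successors.
G: no outgoing edge → L
C: no outgoing edge → L
H: reaches L-position C → W
D: reaches L-position G → W
I: only reaches D(W), which is W → L
J: reaches L-position I → W
F: reaches L-position G → W
B: reaches L-position G → W
A: reaches L-position G → W
E: reaches L-position C → W
Every move from I reaches a W position, so the mover loses.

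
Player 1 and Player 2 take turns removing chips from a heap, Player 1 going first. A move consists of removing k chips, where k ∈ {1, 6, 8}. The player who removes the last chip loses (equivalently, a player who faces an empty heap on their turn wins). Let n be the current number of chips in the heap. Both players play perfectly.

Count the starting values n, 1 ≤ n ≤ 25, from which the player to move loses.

11

Work bottom-up. With no move the player to move wins. Otherwise the position is W if at least one move leads to an L position for the opponent, and L if every move leads to a W.
n=0: no move; the opponent has just taken the last chip and therefore loses → W
n=1: only reaches 0(W), which is W → L
n=2: reaches L-position 1 → W
n=3: only reaches 2(W), which is W → L
n=4: reaches L-position 3 → W
n=5: only reaches 4(W), which is W → L
n=6: reaches L-position 5 → W
n=7: reaches L-position 1 → W
n=8: only reaches 7(W), 2(W), 0(W), all W → L
n=9: reaches L-position 8 → W
n=10: only reaches 9(W), 4(W), 2(W), all W → L
n=11: reaches L-position 10 → W
n=12: only reaches 11(W), 6(W), 4(W), all W → L
n=13: reaches L-position 12 → W
n=14: reaches L-position 8 → W
n=15: only reaches 14(W), 9(W), 7(W), all W → L
n=16: reaches L-position 15 → W
n=17: only reaches 16(W), 11(W), 9(W), all W → L
n=18: reaches L-position 17 → W
n=19: only reaches 18(W), 13(W), 11(W), all W → L
n=20: reaches L-position 19 → W
n=21: reaches L-position 15 → W
n=22: only reaches 21(W), 16(W), 14(W), all W → L
n=23: reaches L-position 22 → W
n=24: only reaches 23(W), 18(W), 16(W), all W → L
n=25: reaches L-position 24 → W
L entries with 1 ≤ n ≤ 25 (the range starts at n=1): n = 1, 3, 5, 8, 10, 12, 15, 17, 19, 22, 24; that makes 11.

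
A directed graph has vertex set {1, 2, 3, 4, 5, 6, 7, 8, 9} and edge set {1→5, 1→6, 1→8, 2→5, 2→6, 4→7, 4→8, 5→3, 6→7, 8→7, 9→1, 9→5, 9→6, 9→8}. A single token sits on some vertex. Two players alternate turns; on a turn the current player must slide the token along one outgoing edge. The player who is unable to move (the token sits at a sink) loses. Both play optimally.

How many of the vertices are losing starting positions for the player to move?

Classify positions by backward induction: terminal positions (no move available) are L. From any other position, the mover wins iff some move reaches an L.
Every edge goes from a vertex to one that appears earlier in the order 3, 7, 5, 6, 8, 1, 2, 9, 4, so processing vertices in that order labels each vertex after all of its successors.
3: no outgoing edge → L
7: no outgoing edge → L
5: →3(L), so W
6: →7(L), so W
8: →7(L), so W
1: →8(W), 6(W), 5(W) — all W, so L
2: →6(W), 5(W) — all W, so L
9: →1(L), so W
4: →7(L), so W
The L vertices are 1, 2, 3, 7; that is 4 in all.

4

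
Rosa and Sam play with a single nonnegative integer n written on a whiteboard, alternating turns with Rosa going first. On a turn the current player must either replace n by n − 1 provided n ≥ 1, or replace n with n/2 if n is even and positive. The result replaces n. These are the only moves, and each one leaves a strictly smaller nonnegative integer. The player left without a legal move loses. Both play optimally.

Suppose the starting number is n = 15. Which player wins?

Build the W/L table. Terminal = L. A non-terminal position is W if it has a move to some L; otherwise it is L.
n=0: no move → L
n=1: →0(L), so W
n=2: →1(W) only, which is W, so L
n=3: →2(L), so W
n=4: →2(L), so W
n=5: →4(W) only, which is W, so L
n=6: →5(L), so W
n=7: →6(W) only, which is W, so L
n=8: →7(L), so W
n=9: →8(W) only, which is W, so L
n=10: →5(L), so W
n=11: →10(W) only, which is W, so L
n=12: →11(L), so W
n=13: →12(W) only, which is W, so L
n=14: →7(L), so W
n=15: →14(W) only, which is W, so L
The starting position 15 is L: whatever Rosa does, the opponent receives a W position.

Sam wins.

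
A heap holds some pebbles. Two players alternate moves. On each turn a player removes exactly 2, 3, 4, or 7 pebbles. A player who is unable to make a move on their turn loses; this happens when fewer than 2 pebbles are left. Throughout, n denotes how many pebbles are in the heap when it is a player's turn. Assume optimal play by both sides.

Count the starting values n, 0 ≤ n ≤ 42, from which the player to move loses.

Work bottom-up. With no move the player to move loses. Otherwise the position is W if at least one move leads to an L position for the opponent, and L if every move leads to a W.
n=0: no move → L
n=1: no move → L
n=2: reaches L-position 0 → W
n=3: reaches L-position 1 → W
n=4: reaches L-position 1 → W
n=5: reaches L-position 1 → W
n=6: only reaches 4(W), 3(W), 2(W), all W → L
n=7: reaches L-position 0 → W
n=8: reaches L-position 6 → W
n=9: reaches L-position 6 → W
n=10: reaches L-position 6 → W
n=11: only reaches 9(W), 8(W), 7(W), 4(W), all W → L
n=12: only reaches 10(W), 9(W), 8(W), 5(W), all W → L
n=13: reaches L-position 11 → W
n=14: reaches L-position 12 → W
n=15: reaches L-position 12 → W
n=16: reaches L-position 12 → W
n=17: only reaches 15(W), 14(W), 13(W), 10(W), all W → L
n=18: reaches L-position 11 → W
n=19: reaches L-position 17 → W
n=20: reaches L-position 17 → W
n=21: reaches L-position 17 → W
n=22: only reaches 20(W), 19(W), 18(W), 15(W), all W → L
n=23: only reaches 21(W), 20(W), 19(W), 16(W), all W → L
n=24: reaches L-position 22 → W
n=25: reaches L-position 23 → W
n=26: reaches L-position 23 → W
n=27: reaches L-position 23 → W
n=28: only reaches 26(W), 25(W), 24(W), 21(W), all W → L
n=29: reaches L-position 22 → W
n=30: reaches L-position 28 → W
n=31: reaches L-position 28 → W
n=32: reaches L-position 28 → W
n=33: only reaches 31(W), 30(W), 29(W), 26(W), all W → L
n=34: only reaches 32(W), 31(W), 30(W), 27(W), all W → L
n=35: reaches L-position 33 → W
n=36: reaches L-position 34 → W
n=37: reaches L-position 34 → W
n=38: reaches L-position 34 → W
n=39: only reaches 37(W), 36(W), 35(W), 32(W), all W → L
n=40: reaches L-position 33 → W
n=41: reaches L-position 39 → W
n=42: reaches L-position 39 → W
L entries with 0 ≤ n ≤ 42: n = 0, 1, 6, 11, 12, 17, 22, 23, 28, 33, 34, 39; that makes 12.

12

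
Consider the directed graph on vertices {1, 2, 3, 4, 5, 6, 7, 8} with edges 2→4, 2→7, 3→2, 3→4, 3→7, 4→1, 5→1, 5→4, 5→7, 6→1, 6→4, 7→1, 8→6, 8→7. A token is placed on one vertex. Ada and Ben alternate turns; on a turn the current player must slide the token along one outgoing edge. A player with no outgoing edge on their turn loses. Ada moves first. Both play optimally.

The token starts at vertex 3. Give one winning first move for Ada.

Move to 2.

Compute win/loss labels from the base case upward. A position with no move is L. Any other position is W if it can reach an L in one move, else L.
Every edge goes from a vertex to one that appears earlier in the order 1, 7, 4, 5, 2, 3, 6, 8, so processing vertices in that order labels each vertex after all of its successors.
1: no outgoing edge → L
7: W (go to 1, an L position)
4: W (go to 1, an L position)
5: W (go to 1, an L position)
2: L (options 4(W), 7(W) are all W)
3: W (go to 2, an L position)
6: W (go to 1, an L position)
8: L (options 6(W), 7(W) are all W)
From 3, the L positions reachable in one move are: 2.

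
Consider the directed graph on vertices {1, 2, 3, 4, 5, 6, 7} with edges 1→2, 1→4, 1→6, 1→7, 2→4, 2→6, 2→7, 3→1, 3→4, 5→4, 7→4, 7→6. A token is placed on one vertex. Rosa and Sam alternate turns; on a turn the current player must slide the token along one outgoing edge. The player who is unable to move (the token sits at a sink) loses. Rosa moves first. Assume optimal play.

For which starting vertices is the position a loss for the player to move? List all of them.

Classify positions by backward induction: terminal positions (no move available) are L. From any other position, the mover wins iff some move reaches an L.
Every edge goes from a vertex to one that appears earlier in the order 6, 4, 7, 2, 1, 3, 5, so processing vertices in that order labels each vertex after all of its successors.
6: no outgoing edge → L
4: no outgoing edge → L
7: →4(L), so W
2: →4(L), so W
1: →4(L), so W
3: →4(L), so W
5: →4(L), so W
Reading off the rows marked L gives the requested list; there are 2 such vertices.

4, 6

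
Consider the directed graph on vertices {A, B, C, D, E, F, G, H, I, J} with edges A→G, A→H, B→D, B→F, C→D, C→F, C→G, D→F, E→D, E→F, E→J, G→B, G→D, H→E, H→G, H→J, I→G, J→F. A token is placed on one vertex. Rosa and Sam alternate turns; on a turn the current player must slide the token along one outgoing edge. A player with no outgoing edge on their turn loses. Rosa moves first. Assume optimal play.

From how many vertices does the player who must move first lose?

Use the standard recursion: the mover loses at a terminal position; elsewhere, the mover wins exactly when some move hands the opponent an L position.
Every edge goes from a vertex to one that appears earlier in the order F, J, D, E, B, G, H, C, I, A, so processing vertices in that order labels each vertex after all of its successors.
F: no outgoing edge → L
J: W (go to F, an L position)
D: W (go to F, an L position)
E: W (go to F, an L position)
B: W (go to F, an L position)
G: L (options B(W), D(W) are all W)
H: W (go to G, an L position)
C: W (go to G, an L position)
I: W (go to G, an L position)
A: W (go to G, an L position)
The L vertices are F, G; that is 2 in all.

2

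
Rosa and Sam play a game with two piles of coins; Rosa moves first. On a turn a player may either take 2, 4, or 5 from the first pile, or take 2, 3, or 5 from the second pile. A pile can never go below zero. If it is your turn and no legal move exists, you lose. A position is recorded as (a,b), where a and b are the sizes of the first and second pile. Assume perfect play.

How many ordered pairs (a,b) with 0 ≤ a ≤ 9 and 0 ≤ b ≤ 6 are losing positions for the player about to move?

Positions with no move are L. A position that does have a move is losing for the player to move precisely when every available move leads to a winning position for the opponent. Fill in the labels:
Every move lowers a or b (never raises either), so fill the grid row by row in increasing a, and left to right within a row: each cell's successors are then already labelled.
      b=0  b=1  b=2  b=3  b=4  b=5  b=6
a=0:    L    L    W    W    W    W    W
a=1:    L    L    W    W    W    W    W
a=2:    W    W    L    L    W    W    W
a=3:    W    W    L    L    W    W    W
a=4:    W    W    W    W    L    L    W
a=5:    W    W    W    W    L    L    W
a=6:    W    W    W    W    W    W    L
a=7:    L    L    W    W    W    W    W
a=8:    L    L    W    W    W    W    W
a=9:    W    W    L    L    W    W    W
Cells with no legal move (terminal, hence L): (0,0), (0,1), (1,0), (1,1).
The remaining L cells, each justified by listing all of its moves:
(2,2): →(0,2)(W), (2,0)(W) — all W, so L
(2,3): →(0,3)(W), (2,1)(W), (2,0)(W) — all W, so L
(3,2): →(1,2)(W), (3,0)(W) — all W, so L
(3,3): →(1,3)(W), (3,1)(W), (3,0)(W) — all W, so L
(4,4): →(2,4)(W), (0,4)(W), (4,2)(W), (4,1)(W) — all W, so L
(4,5): →(2,5)(W), (0,5)(W), (4,3)(W), (4,2)(W), (4,0)(W) — all W, so L
(5,4): →(3,4)(W), (1,4)(W), (0,4)(W), (5,2)(W), (5,1)(W) — all W, so L
(5,5): →(3,5)(W), (1,5)(W), (0,5)(W), (5,3)(W), (5,2)(W), (5,0)(W) — all W, so L
(6,6): →(4,6)(W), (2,6)(W), (1,6)(W), (6,4)(W), (6,3)(W), (6,1)(W) — all W, so L
(7,0): →(5,0)(W), (3,0)(W), (2,0)(W) — all W, so L
(7,1): →(5,1)(W), (3,1)(W), (2,1)(W) — all W, so L
(8,0): →(6,0)(W), (4,0)(W), (3,0)(W) — all W, so L
(8,1): →(6,1)(W), (4,1)(W), (3,1)(W) — all W, so L
(9,2): →(7,2)(W), (5,2)(W), (4,2)(W), (9,0)(W) — all W, so L
(9,3): →(7,3)(W), (5,3)(W), (4,3)(W), (9,1)(W), (9,0)(W) — all W, so L
Every other cell has at least one move into one of the L cells above, so it is W.
L cells per row: a=0: 2, a=1: 2, a=2: 2, a=3: 2, a=4: 2, a=5: 2, a=6: 1, a=7: 2, a=8: 2, a=9: 2; total 19.

19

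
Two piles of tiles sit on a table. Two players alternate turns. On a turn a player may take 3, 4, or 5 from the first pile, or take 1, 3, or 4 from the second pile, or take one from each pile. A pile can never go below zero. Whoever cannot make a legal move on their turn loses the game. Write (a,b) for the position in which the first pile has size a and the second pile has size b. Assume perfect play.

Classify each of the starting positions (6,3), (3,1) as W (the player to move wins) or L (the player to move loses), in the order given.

Use the standard recursion: the mover loses at a terminal position; elsewhere, the mover wins exactly when some move hands the opponent an L position.
No move ever increases a pile, so every position that can arise here has a ≤ 6 and b ≤ 3; it is enough to label the cells with 0 ≤ a ≤ 6 and 0 ≤ b ≤ 3.
Every move lowers a or b (never raises either), so fill the grid row by row in increasing a, and left to right within a row: each cell's successors are then already labelled.
      b=0  b=1  b=2  b=3
a=0:    L    W    L    W
a=1:    L    W    L    W
a=2:    L    W    L    W
a=3:    W    W    W    W
a=4:    W    L    W    L
a=5:    W    L    W    L
a=6:    W    L    W    L
Cells with no legal move (terminal, hence L): (0,0), (1,0), (2,0).
The remaining L cells, each justified by listing all of its moves:
(0,2): L (sole option (0,1)(W) is W)
(1,2): L (options (1,1)(W), (0,1)(W) are all W)
(2,2): L (options (2,1)(W), (1,1)(W) are all W)
(4,1): L (options (1,1)(W), (0,1)(W), (4,0)(W), (3,0)(W) are all W)
(4,3): L (options (1,3)(W), (0,3)(W), (4,2)(W), (4,0)(W), (3,2)(W) are all W)
(5,1): L (options (2,1)(W), (1,1)(W), (0,1)(W), (5,0)(W), (4,0)(W) are all W)
(5,3): L (options (2,3)(W), (1,3)(W), (0,3)(W), (5,2)(W), (5,0)(W), (4,2)(W) are all W)
(6,1): L (options (3,1)(W), (2,1)(W), (1,1)(W), (6,0)(W), (5,0)(W) are all W)
(6,3): L (options (3,3)(W), (2,3)(W), (1,3)(W), (6,2)(W), (6,0)(W), (5,2)(W) are all W)
Every other cell has at least one move into one of the L cells above, so it is W.
(6,3): one of the L cells justified above, so L
(3,1): the move to (2,0) reaches an L cell, so W

(6,3): L, (3,1): W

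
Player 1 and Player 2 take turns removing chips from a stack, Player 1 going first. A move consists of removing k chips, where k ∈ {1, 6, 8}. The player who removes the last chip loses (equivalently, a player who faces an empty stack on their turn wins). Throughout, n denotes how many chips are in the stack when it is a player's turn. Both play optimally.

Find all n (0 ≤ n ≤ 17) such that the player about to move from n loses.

1, 3, 5, 8, 10, 12, 15, 17

Label each position W (a win for the player to move) or L (a loss). A position with no legal move is W; any other position is W exactly when some move reaches an L, and L when every move reaches a W.
n=0: no move; the opponent has just taken the last chip and therefore loses → W
n=1: L (sole option 0(W) is W)
n=2: W (go to 1, an L position)
n=3: L (sole option 2(W) is W)
n=4: W (go to 3, an L position)
n=5: L (sole option 4(W) is W)
n=6: W (go to 5, an L position)
n=7: W (go to 1, an L position)
n=8: L (options 7(W), 2(W), 0(W) are all W)
n=9: W (go to 8, an L position)
n=10: L (options 9(W), 4(W), 2(W) are all W)
n=11: W (go to 10, an L position)
n=12: L (options 11(W), 6(W), 4(W) are all W)
n=13: W (go to 12, an L position)
n=14: W (go to 8, an L position)
n=15: L (options 14(W), 9(W), 7(W) are all W)
n=16: W (go to 15, an L position)
n=17: L (options 16(W), 11(W), 9(W) are all W)
The losing starting values of n are exactly the entries labelled L in this table (8 of them).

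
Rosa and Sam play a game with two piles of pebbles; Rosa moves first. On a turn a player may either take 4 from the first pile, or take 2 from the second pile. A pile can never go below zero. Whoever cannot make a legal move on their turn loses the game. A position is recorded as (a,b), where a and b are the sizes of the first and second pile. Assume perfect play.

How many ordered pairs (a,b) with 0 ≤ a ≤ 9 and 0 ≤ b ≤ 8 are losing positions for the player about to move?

46

Label each position W (a win for the player to move) or L (a loss). A position with no legal move is L; any other position is W exactly when some move reaches an L, and L when every move reaches a W.
Every move lowers a or b (never raises either), so fill the grid row by row in increasing a, and left to right within a row: each cell's successors are then already labelled.
      b=0  b=1  b=2  b=3  b=4  b=5  b=6  b=7  b=8
a=0:    L    L    W    W    L    L    W    W    L
a=1:    L    L    W    W    L    L    W    W    L
a=2:    L    L    W    W    L    L    W    W    L
a=3:    L    L    W    W    L    L    W    W    L
a=4:    W    W    L    L    W    W    L    L    W
a=5:    W    W    L    L    W    W    L    L    W
a=6:    W    W    L    L    W    W    L    L    W
a=7:    W    W    L    L    W    W    L    L    W
a=8:    L    L    W    W    L    L    W    W    L
a=9:    L    L    W    W    L    L    W    W    L
Cells with no legal move (terminal, hence L): (0,0), (0,1), (1,0), (1,1), (2,0), (2,1), (3,0), (3,1).
The remaining L cells, each justified by listing all of its moves:
(0,4): the only move is to (0,2)(W), a W ⇒ L
(0,5): the only move is to (0,3)(W), a W ⇒ L
(0,8): the only move is to (0,6)(W), a W ⇒ L
(1,4): the only move is to (1,2)(W), a W ⇒ L
(1,5): the only move is to (1,3)(W), a W ⇒ L
(1,8): the only move is to (1,6)(W), a W ⇒ L
(2,4): the only move is to (2,2)(W), a W ⇒ L
(2,5): the only move is to (2,3)(W), a W ⇒ L
(2,8): the only move is to (2,6)(W), a W ⇒ L
(3,4): the only move is to (3,2)(W), a W ⇒ L
(3,5): the only move is to (3,3)(W), a W ⇒ L
(3,8): the only move is to (3,6)(W), a W ⇒ L
(4,2): moves to (0,2)(W), (4,0)(W); every one is W ⇒ L
(4,3): moves to (0,3)(W), (4,1)(W); every one is W ⇒ L
(4,6): moves to (0,6)(W), (4,4)(W); every one is W ⇒ L
(4,7): moves to (0,7)(W), (4,5)(W); every one is W ⇒ L
(5,2): moves to (1,2)(W), (5,0)(W); every one is W ⇒ L
(5,3): moves to (1,3)(W), (5,1)(W); every one is W ⇒ L
(5,6): moves to (1,6)(W), (5,4)(W); every one is W ⇒ L
(5,7): moves to (1,7)(W), (5,5)(W); every one is W ⇒ L
(6,2): moves to (2,2)(W), (6,0)(W); every one is W ⇒ L
(6,3): moves to (2,3)(W), (6,1)(W); every one is W ⇒ L
(6,6): moves to (2,6)(W), (6,4)(W); every one is W ⇒ L
(6,7): moves to (2,7)(W), (6,5)(W); every one is W ⇒ L
(7,2): moves to (3,2)(W), (7,0)(W); every one is W ⇒ L
(7,3): moves to (3,3)(W), (7,1)(W); every one is W ⇒ L
(7,6): moves to (3,6)(W), (7,4)(W); every one is W ⇒ L
(7,7): moves to (3,7)(W), (7,5)(W); every one is W ⇒ L
(8,0): the only move is to (4,0)(W), a W ⇒ L
(8,1): the only move is to (4,1)(W), a W ⇒ L
(8,4): moves to (4,4)(W), (8,2)(W); every one is W ⇒ L
(8,5): moves to (4,5)(W), (8,3)(W); every one is W ⇒ L
(8,8): moves to (4,8)(W), (8,6)(W); every one is W ⇒ L
(9,0): the only move is to (5,0)(W), a W ⇒ L
(9,1): the only move is to (5,1)(W), a W ⇒ L
(9,4): moves to (5,4)(W), (9,2)(W); every one is W ⇒ L
(9,5): moves to (5,5)(W), (9,3)(W); every one is W ⇒ L
(9,8): moves to (5,8)(W), (9,6)(W); every one is W ⇒ L
Every other cell has at least one move into one of the L cells above, so it is W.
L cells per row: a=0: 5, a=1: 5, a=2: 5, a=3: 5, a=4: 4, a=5: 4, a=6: 4, a=7: 4, a=8: 5, a=9: 5; total 46.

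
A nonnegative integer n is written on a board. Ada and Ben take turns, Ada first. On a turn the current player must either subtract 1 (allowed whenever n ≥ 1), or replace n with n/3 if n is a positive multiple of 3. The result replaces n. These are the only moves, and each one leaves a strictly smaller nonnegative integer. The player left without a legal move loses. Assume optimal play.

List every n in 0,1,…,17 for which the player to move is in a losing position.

Build the W/L table. Terminal = L. A non-terminal position is W if it has a move to some L; otherwise it is L.
n=0: no move → L
n=1: →0(L), so W
n=2: →1(W) only, which is W, so L
n=3: →2(L), so W
n=4: →3(W) only, which is W, so L
n=5: →4(L), so W
n=6: →2(L), so W
n=7: →6(W) only, which is W, so L
n=8: →7(L), so W
n=9: →3(W), 8(W) — all W, so L
n=10: →9(L), so W
n=11: →10(W) only, which is W, so L
n=12: →4(L), so W
n=13: →12(W) only, which is W, so L
n=14: →13(L), so W
n=15: →5(W), 14(W) — all W, so L
n=16: →15(L), so W
n=17: →16(W) only, which is W, so L
Reading off the rows marked L gives the requested list; there are 9 such values of n.

0, 2, 4, 7, 9, 11, 13, 15, 17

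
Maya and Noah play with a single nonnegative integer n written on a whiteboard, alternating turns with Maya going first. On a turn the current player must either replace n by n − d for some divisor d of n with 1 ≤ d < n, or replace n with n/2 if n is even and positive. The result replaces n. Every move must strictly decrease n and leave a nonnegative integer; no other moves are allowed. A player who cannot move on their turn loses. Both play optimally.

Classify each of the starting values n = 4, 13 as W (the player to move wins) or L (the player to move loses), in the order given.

4: W, 13: L

Compute win/loss labels from the base case upward. A position with no move is L. Any other position is W if it can reach an L in one move, else L.
n=0: no move → L
n=1: no move → L
n=2: W (go to 1, an L position)
n=3: L (sole option 2(W) is W)
n=4: W (go to 3, an L position)
n=5: L (sole option 4(W) is W)
n=6: W (go to 3, an L position)
n=7: L (sole option 6(W) is W)
n=8: W (go to 7, an L position)
n=9: L (options 6(W), 8(W) are all W)
n=10: W (go to 5, an L position)
n=11: L (sole option 10(W) is W)
n=12: W (go to 9, an L position)
n=13: L (sole option 12(W) is W)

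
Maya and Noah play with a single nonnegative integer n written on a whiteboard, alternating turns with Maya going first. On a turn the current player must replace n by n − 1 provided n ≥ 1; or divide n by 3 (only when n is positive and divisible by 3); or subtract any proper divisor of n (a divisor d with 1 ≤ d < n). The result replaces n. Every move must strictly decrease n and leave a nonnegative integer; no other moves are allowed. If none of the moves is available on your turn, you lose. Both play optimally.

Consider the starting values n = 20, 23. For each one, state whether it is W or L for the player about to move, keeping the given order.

Build the W/L table. Terminal = L. A non-terminal position is W if it has a move to some L; otherwise it is L.
n=0: no move → L
n=1: can move to 0, which is L ⇒ W
n=2: the only move is to 1(W), a W ⇒ L
n=3: can move to 2, which is L ⇒ W
n=4: can move to 2, which is L ⇒ W
n=5: the only move is to 4(W), a W ⇒ L
n=6: can move to 2, which is L ⇒ W
n=7: the only move is to 6(W), a W ⇒ L
n=8: can move to 7, which is L ⇒ W
n=9: moves to 3(W), 6(W), 8(W); every one is W ⇒ L
n=10: can move to 5, which is L ⇒ W
n=11: the only move is to 10(W), a W ⇒ L
n=12: can move to 9, which is L ⇒ W
n=13: the only move is to 12(W), a W ⇒ L
n=14: can move to 7, which is L ⇒ W
n=15: can move to 5, which is L ⇒ W
n=16: moves to 8(W), 12(W), 14(W), 15(W); every one is W ⇒ L
n=17: can move to 16, which is L ⇒ W
n=18: can move to 9, which is L ⇒ W
n=19: the only move is to 18(W), a W ⇒ L
n=20: can move to 16, which is L ⇒ W
n=21: can move to 7, which is L ⇒ W
n=22: can move to 11, which is L ⇒ W
n=23: the only move is to 22(W), a W ⇒ L

20: W, 23: L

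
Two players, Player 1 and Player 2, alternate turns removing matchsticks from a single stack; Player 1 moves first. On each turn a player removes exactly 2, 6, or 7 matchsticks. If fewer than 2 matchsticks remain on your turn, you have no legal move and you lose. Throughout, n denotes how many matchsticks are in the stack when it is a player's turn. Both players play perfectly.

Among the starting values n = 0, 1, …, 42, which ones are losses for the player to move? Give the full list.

Build the W/L table. Terminal = L. A non-terminal position is W if it has a move to some L; otherwise it is L.
n=0: no move → L
n=1: no move → L
n=2: →0(L), so W
n=3: →1(L), so W
n=4: →2(W) only, which is W, so L
n=5: →3(W) only, which is W, so L
n=6: →4(L), so W
n=7: →5(L), so W
n=8: →1(L), so W
n=9: →7(W), 3(W), 2(W) — all W, so L
n=10: →4(L), so W
n=11: →9(L), so W
n=12: →5(L), so W
n=13: →11(W), 7(W), 6(W) — all W, so L
n=14: →12(W), 8(W), 7(W) — all W, so L
n=15: →13(L), so W
n=16: →14(L), so W
n=17: →15(W), 11(W), 10(W) — all W, so L
n=18: →16(W), 12(W), 11(W) — all W, so L
n=19: →17(L), so W
n=20: →18(L), so W
n=21: →14(L), so W
n=22: →20(W), 16(W), 15(W) — all W, so L
n=23: →17(L), so W
n=24: →22(L), so W
n=25: →18(L), so W
n=26: →24(W), 20(W), 19(W) — all W, so L
n=27: →25(W), 21(W), 20(W) — all W, so L
n=28: →26(L), so W
n=29: →27(L), so W
n=30: →28(W), 24(W), 23(W) — all W, so L
n=31: →29(W), 25(W), 24(W) — all W, so L
n=32: →30(L), so W
n=33: →31(L), so W
n=34: →27(L), so W
n=35: →33(W), 29(W), 28(W) — all W, so L
n=36: →30(L), so W
n=37: →35(L), so W
n=38: →31(L), so W
n=39: →37(W), 33(W), 32(W) — all W, so L
n=40: →38(W), 34(W), 33(W) — all W, so L
n=41: →39(L), so W
n=42: →40(L), so W
Reading off the rows marked L gives the requested list; there are 17 such values of n.

0, 1, 4, 5, 9, 13, 14, 17, 18, 22, 26, 27, 30, 31, 35, 39, 40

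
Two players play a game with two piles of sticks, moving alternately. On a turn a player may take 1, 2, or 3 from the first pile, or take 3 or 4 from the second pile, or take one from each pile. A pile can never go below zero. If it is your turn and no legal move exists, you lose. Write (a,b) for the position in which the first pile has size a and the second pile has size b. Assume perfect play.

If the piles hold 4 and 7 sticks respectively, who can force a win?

The second player wins.

Label each position W (a win for the player to move) or L (a loss). A position with no legal move is L; any other position is W exactly when some move reaches an L, and L when every move reaches a W.
No move ever increases a pile, so every position that can arise here has a ≤ 4 and b ≤ 7; it is enough to label the cells with 0 ≤ a ≤ 4 and 0 ≤ b ≤ 7.
Every move lowers a or b (never raises either), so fill the grid row by row in increasing a, and left to right within a row: each cell's successors are then already labelled.
      b=0  b=1  b=2  b=3  b=4  b=5  b=6  b=7
a=0:    L    L    L    W    W    W    W    L
a=1:    W    W    W    W    L    L    L    W
a=2:    W    W    W    L    W    W    W    W
a=3:    W    W    W    W    W    W    W    W
a=4:    L    L    L    W    W    W    W    L
Cells with no legal move (terminal, hence L): (0,0), (0,1), (0,2).
The remaining L cells, each justified by listing all of its moves:
(0,7): →(0,4)(W), (0,3)(W) — all W, so L
(1,4): →(0,4)(W), (1,1)(W), (1,0)(W), (0,3)(W) — all W, so L
(1,5): →(0,5)(W), (1,2)(W), (1,1)(W), (0,4)(W) — all W, so L
(1,6): →(0,6)(W), (1,3)(W), (1,2)(W), (0,5)(W) — all W, so L
(2,3): →(1,3)(W), (0,3)(W), (2,0)(W), (1,2)(W) — all W, so L
(4,0): →(3,0)(W), (2,0)(W), (1,0)(W) — all W, so L
(4,1): →(3,1)(W), (2,1)(W), (1,1)(W), (3,0)(W) — all W, so L
(4,2): →(3,2)(W), (2,2)(W), (1,2)(W), (3,1)(W) — all W, so L
(4,7): →(3,7)(W), (2,7)(W), (1,7)(W), (4,4)(W), (4,3)(W), (3,6)(W) — all W, so L
Every other cell has at least one move into one of the L cells above, so it is W.
The starting position (4,7) is L: whatever the player to move does, the opponent receives a W position.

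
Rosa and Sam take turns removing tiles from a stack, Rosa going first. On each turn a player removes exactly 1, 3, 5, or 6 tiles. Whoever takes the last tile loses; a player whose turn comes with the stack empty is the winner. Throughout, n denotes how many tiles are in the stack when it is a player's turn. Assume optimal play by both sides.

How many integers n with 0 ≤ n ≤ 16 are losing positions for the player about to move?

Label each position W (a win for the player to move) or L (a loss). A position with no legal move is W; any other position is W exactly when some move reaches an L, and L when every move reaches a W.
n=0: no move; the opponent has just taken the last tile and therefore loses → W
n=1: only reaches 0(W), which is W → L
n=2: reaches L-position 1 → W
n=3: only reaches 2(W), 0(W), all W → L
n=4: reaches L-position 3 → W
n=5: only reaches 4(W), 2(W), 0(W), all W → L
n=6: reaches L-position 5 → W
n=7: reaches L-position 1 → W
n=8: reaches L-position 5 → W
n=9: reaches L-position 3 → W
n=10: reaches L-position 5 → W
n=11: reaches L-position 5 → W
n=12: only reaches 11(W), 9(W), 7(W), 6(W), all W → L
n=13: reaches L-position 12 → W
n=14: only reaches 13(W), 11(W), 9(W), 8(W), all W → L
n=15: reaches L-position 14 → W
n=16: only reaches 15(W), 13(W), 11(W), 10(W), all W → L
L entries with 0 ≤ n ≤ 16: n = 1, 3, 5, 12, 14, 16; that makes 6.

6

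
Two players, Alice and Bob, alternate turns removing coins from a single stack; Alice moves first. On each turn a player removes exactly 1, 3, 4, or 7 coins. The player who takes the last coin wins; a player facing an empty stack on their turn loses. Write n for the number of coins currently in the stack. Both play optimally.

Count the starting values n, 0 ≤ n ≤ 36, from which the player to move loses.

Build the W/L table. Terminal = L. A non-terminal position is W if it has a move to some L; otherwise it is L.
n=0: no move → L
n=1: →0(L), so W
n=2: →1(W) only, which is W, so L
n=3: →2(L), so W
n=4: →0(L), so W
n=5: →2(L), so W
n=6: →2(L), so W
n=7: →0(L), so W
n=8: →7(W), 5(W), 4(W), 1(W) — all W, so L
n=9: →8(L), so W
n=10: →9(W), 7(W), 6(W), 3(W) — all W, so L
n=11: →10(L), so W
n=12: →8(L), so W
n=13: →10(L), so W
n=14: →10(L), so W
n=15: →8(L), so W
n=16: →15(W), 13(W), 12(W), 9(W) — all W, so L
n=17: →16(L), so W
n=18: →17(W), 15(W), 14(W), 11(W) — all W, so L
n=19: →18(L), so W
n=20: →16(L), so W
n=21: →18(L), so W
n=22: →18(L), so W
n=23: →16(L), so W
n=24: →23(W), 21(W), 20(W), 17(W) — all W, so L
n=25: →24(L), so W
n=26: →25(W), 23(W), 22(W), 19(W) — all W, so L
n=27: →26(L), so W
n=28: →24(L), so W
n=29: →26(L), so W
n=30: →26(L), so W
n=31: →24(L), so W
n=32: →31(W), 29(W), 28(W), 25(W) — all W, so L
n=33: →32(L), so W
n=34: →33(W), 31(W), 30(W), 27(W) — all W, so L
n=35: →34(L), so W
n=36: →32(L), so W
L entries with 0 ≤ n ≤ 36: n = 0, 2, 8, 10, 16, 18, 24, 26, 32, 34; that makes 10.

10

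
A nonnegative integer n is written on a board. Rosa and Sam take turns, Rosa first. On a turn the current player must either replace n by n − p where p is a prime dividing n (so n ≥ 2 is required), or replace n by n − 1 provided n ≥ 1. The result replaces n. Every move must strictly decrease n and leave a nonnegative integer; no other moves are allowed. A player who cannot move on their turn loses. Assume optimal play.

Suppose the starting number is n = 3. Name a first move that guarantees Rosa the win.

Build the W/L table. Terminal = L. A non-terminal position is W if it has a move to some L; otherwise it is L.
n=0: no move → L
n=1: →0(L), so W
n=2: →0(L), so W
n=3: →0(L), so W
From 3, the L positions reachable in one move are: 0.

Move to 0.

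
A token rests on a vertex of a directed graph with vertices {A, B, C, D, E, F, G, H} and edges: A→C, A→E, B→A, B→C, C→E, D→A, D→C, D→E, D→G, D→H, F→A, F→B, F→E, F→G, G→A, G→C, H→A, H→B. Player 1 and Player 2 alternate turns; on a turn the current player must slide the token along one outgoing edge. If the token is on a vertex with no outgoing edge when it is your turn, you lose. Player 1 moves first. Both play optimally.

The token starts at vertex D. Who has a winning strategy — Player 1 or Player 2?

Positions with no move are L. A position that does have a move is losing for the player to move precisely when every available move leads to a winning position for the opponent. Fill in the labels:
Every edge goes from a vertex to one that appears earlier in the order E, C, A, G, B, F, H, D, so processing vertices in that order labels each vertex after all of its successors.
E: no outgoing edge → L
C: W (go to E, an L position)
A: W (go to E, an L position)
G: L (options A(W), C(W) are all W)
B: L (options A(W), C(W) are all W)
F: W (go to B, an L position)
H: W (go to B, an L position)
D: W (go to G, an L position)
The starting position D is W: Player 1 should move to G, handing over an L position.

Player 1 wins.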